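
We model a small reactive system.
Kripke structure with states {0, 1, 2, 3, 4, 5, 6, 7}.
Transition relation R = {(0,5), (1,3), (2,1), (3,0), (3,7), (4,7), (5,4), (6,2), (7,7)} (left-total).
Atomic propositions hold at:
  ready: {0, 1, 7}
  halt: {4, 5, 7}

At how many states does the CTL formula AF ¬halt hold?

5

Sat(¬halt) = {0, 1, 2, 3, 6}
AF ¬halt: least fixpoint, start Z0 = {0, 1, 2, 3, 6}, add states with every successor in Z. Already a fixed point.
Sat(AF ¬halt) = {0, 1, 2, 3, 6}
|Sat(AF ¬halt)| = |{0, 1, 2, 3, 6}| = 5.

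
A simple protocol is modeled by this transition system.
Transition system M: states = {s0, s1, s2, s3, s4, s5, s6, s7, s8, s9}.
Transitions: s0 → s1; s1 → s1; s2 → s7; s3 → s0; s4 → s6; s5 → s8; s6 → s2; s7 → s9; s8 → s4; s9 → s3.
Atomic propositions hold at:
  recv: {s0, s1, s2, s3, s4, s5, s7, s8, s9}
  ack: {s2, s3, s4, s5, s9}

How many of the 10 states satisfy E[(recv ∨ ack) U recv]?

Sat(recv ∨ ack) = {s0, s1, s2, s3, s4, s5, s7, s8, s9}
E[(recv ∨ ack) U recv]: least fixpoint, start Z0 = Sat(recv) = {s0, s1, s2, s3, s4, s5, s7, s8, s9}, add states in Sat(recv ∨ ack) with some successor in Z. Already a fixed point.
Sat(E[(recv ∨ ack) U recv]) = {s0, s1, s2, s3, s4, s5, s7, s8, s9}
|Sat(E[(recv ∨ ack) U recv])| = |{s0, s1, s2, s3, s4, s5, s7, s8, s9}| = 9.

9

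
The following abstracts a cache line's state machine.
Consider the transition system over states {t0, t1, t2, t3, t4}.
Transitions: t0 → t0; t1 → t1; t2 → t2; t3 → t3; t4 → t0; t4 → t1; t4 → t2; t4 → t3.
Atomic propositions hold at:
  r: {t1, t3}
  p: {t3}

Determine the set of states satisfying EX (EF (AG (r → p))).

Sat(r → p) = {t0, t2, t3, t4}
AG (r → p): greatest fixpoint, start Z0 = {t0, t2, t3, t4}, keep only states in Sat with every successor in Z. Z1 = {t0, t2, t3}; fixed.
Sat(AG (r → p)) = {t0, t2, t3}
EF (AG (r → p)): least fixpoint, start Z0 = {t0, t2, t3}, add states with some successor in Z. Z1 = {t0, t2, t3, t4}; fixed.
Sat(EF (AG (r → p))) = {t0, t2, t3, t4}
Sat(EX (EF (AG (r → p)))) = {s : some successor in {t0, t2, t3, t4}} = {t0, t2, t3, t4}

{t0, t2, t3, t4}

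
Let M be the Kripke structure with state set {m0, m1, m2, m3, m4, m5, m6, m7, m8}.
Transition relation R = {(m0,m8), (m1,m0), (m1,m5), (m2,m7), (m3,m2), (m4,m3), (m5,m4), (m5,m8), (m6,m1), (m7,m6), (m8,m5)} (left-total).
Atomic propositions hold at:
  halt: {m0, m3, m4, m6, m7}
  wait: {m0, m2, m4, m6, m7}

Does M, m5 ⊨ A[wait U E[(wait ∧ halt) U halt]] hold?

Sat(wait ∧ halt) = {m0, m4, m6, m7}
E[(wait ∧ halt) U halt]: least fixpoint, start Z0 = Sat(halt) = {m0, m3, m4, m6, m7}, add states in Sat(wait ∧ halt) with some successor in Z. Already a fixed point.
Sat(E[(wait ∧ halt) U halt]) = {m0, m3, m4, m6, m7}
A[wait U E[(wait ∧ halt) U halt]]: least fixpoint, start Z0 = Sat(E[(wait ∧ halt) U halt]) = {m0, m3, m4, m6, m7}, add states in Sat(wait) with every successor in Z. Z1 = {m0, m2, m3, m4, m6, m7}; fixed.
Sat(A[wait U E[(wait ∧ halt) U halt]]) = {m0, m2, m3, m4, m6, m7}
m5 ∉ Sat(A[wait U E[(wait ∧ halt) U halt]]) = {m0, m2, m3, m4, m6, m7}, so the formula does not hold at m5.

No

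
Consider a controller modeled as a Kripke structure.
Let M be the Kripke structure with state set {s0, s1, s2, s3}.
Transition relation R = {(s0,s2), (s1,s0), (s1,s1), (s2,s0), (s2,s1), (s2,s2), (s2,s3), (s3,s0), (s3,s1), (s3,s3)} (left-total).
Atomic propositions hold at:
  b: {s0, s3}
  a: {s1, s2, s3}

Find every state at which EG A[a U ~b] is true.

Sat(~b) = {s1, s2}
A[a U ~b]: least fixpoint, start Z0 = Sat(~b) = {s1, s2}, add states in Sat(a) with every successor in Z. Already a fixed point.
Sat(A[a U ~b]) = {s1, s2}
EG A[a U ~b]: greatest fixpoint, start Z0 = {s1, s2}, keep only states in Sat with some successor in Z. Already a fixed point.
Sat(EG A[a U ~b]) = {s1, s2}

{s1, s2}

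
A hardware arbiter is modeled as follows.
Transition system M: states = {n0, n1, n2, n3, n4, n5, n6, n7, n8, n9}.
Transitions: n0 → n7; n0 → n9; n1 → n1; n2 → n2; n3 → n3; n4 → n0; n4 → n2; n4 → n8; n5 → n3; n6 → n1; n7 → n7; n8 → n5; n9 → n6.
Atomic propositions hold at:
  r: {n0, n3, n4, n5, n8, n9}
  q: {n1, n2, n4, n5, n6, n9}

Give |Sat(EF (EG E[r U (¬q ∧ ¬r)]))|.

3

Sat(¬q) = {n0, n3, n7, n8}
Sat(¬r) = {n1, n2, n6, n7}
Sat(¬q ∧ ¬r) = {n7}
E[r U (¬q ∧ ¬r)]: least fixpoint, start Z0 = Sat((¬q ∧ ¬r)) = {n7}, add states in Sat(r) with some successor in Z. Z1 = {n0, n7}; Z2 = {n0, n4, n7}; fixed.
Sat(E[r U (¬q ∧ ¬r)]) = {n0, n4, n7}
EG E[r U (¬q ∧ ¬r)]: greatest fixpoint, start Z0 = {n0, n4, n7}, keep only states in Sat with some successor in Z. Already a fixed point.
Sat(EG E[r U (¬q ∧ ¬r)]) = {n0, n4, n7}
EF (EG E[r U (¬q ∧ ¬r)]): least fixpoint, start Z0 = {n0, n4, n7}, add states with some successor in Z. Already a fixed point.
Sat(EF (EG E[r U (¬q ∧ ¬r)])) = {n0, n4, n7}
|Sat(EF (EG E[r U (¬q ∧ ¬r)]))| = |{n0, n4, n7}| = 3.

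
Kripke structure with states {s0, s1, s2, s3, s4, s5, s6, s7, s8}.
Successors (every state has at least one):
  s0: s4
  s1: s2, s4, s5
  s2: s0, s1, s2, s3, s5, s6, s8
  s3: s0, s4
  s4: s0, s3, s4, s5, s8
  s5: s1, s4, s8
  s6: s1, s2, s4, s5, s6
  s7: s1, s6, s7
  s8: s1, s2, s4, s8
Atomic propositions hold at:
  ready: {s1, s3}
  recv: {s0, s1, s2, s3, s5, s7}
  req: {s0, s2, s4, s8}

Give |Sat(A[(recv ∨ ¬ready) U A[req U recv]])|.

Sat(¬ready) = {s0, s2, s4, s5, s6, s7, s8}
Sat(recv ∨ ¬ready) = {s0, s1, s2, s3, s4, s5, s6, s7, s8}
A[req U recv]: least fixpoint, start Z0 = Sat(recv) = {s0, s1, s2, s3, s5, s7}, add states in Sat(req) with every successor in Z. Already a fixed point.
Sat(A[req U recv]) = {s0, s1, s2, s3, s5, s7}
A[(recv ∨ ¬ready) U A[req U recv]]: least fixpoint, start Z0 = Sat(A[req U recv]) = {s0, s1, s2, s3, s5, s7}, add states in Sat(recv ∨ ¬ready) with every successor in Z. Already a fixed point.
Sat(A[(recv ∨ ¬ready) U A[req U recv]]) = {s0, s1, s2, s3, s5, s7}
|Sat(A[(recv ∨ ¬ready) U A[req U recv]])| = |{s0, s1, s2, s3, s5, s7}| = 6.

6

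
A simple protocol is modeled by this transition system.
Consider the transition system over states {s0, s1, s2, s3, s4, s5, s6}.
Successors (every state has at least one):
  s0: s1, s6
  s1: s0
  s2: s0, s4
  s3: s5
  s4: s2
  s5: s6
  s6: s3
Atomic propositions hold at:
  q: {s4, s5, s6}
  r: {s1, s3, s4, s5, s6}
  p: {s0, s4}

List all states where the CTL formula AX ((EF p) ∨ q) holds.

EF p: least fixpoint, start Z0 = {s0, s4}, add states with some successor in Z. Z1 = {s0, s1, s2, s4}; fixed.
Sat(EF p) = {s0, s1, s2, s4}
Sat((EF p) ∨ q) = {s0, s1, s2, s4, s5, s6}
Sat(AX ((EF p) ∨ q)) = {s : every successor in {s0, s1, s2, s4, s5, s6}} = {s0, s1, s2, s3, s4, s5}

{s0, s1, s2, s3, s4, s5}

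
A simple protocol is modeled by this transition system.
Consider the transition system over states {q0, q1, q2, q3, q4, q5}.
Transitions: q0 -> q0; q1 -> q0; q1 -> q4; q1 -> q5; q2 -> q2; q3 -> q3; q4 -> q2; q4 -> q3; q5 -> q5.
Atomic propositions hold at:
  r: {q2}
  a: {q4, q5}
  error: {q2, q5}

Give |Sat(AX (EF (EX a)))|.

1

Sat(EX a) = {s : some successor in {q4, q5}} = {q1, q5}
EF (EX a): least fixpoint, start Z0 = {q1, q5}, add states with some successor in Z. Already a fixed point.
Sat(EF (EX a)) = {q1, q5}
Sat(AX (EF (EX a))) = {s : every successor in {q1, q5}} = {q5}
|Sat(AX (EF (EX a)))| = |{q5}| = 1.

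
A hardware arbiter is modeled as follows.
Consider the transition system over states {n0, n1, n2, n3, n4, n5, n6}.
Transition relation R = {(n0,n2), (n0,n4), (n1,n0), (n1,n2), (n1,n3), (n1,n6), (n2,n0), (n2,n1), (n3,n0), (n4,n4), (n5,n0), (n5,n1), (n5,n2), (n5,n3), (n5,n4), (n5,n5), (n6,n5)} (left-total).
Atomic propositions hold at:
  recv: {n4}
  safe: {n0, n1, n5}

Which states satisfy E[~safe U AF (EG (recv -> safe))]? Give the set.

{n0, n1, n2, n3, n5, n6}

Sat(~safe) = {n2, n3, n4, n6}
Sat(recv -> safe) = {n0, n1, n2, n3, n5, n6}
EG (recv -> safe): greatest fixpoint, start Z0 = {n0, n1, n2, n3, n5, n6}, keep only states in Sat with some successor in Z. Already a fixed point.
Sat(EG (recv -> safe)) = {n0, n1, n2, n3, n5, n6}
AF (EG (recv -> safe)): least fixpoint, start Z0 = {n0, n1, n2, n3, n5, n6}, add states with every successor in Z. Already a fixed point.
Sat(AF (EG (recv -> safe))) = {n0, n1, n2, n3, n5, n6}
E[~safe U AF (EG (recv -> safe))]: least fixpoint, start Z0 = Sat(AF (EG (recv -> safe))) = {n0, n1, n2, n3, n5, n6}, add states in Sat(~safe) with some successor in Z. Already a fixed point.
Sat(E[~safe U AF (EG (recv -> safe))]) = {n0, n1, n2, n3, n5, n6}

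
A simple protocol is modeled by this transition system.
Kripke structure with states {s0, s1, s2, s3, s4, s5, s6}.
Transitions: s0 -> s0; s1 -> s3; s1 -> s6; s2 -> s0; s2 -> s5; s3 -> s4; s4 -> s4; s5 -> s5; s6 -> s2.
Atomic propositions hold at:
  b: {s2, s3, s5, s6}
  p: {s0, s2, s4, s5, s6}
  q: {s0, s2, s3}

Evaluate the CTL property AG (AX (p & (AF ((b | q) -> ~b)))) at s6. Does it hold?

No

Sat(b | q) = {s0, s2, s3, s5, s6}
Sat(~b) = {s0, s1, s4}
Sat((b | q) -> ~b) = {s0, s1, s4}
AF ((b | q) -> ~b): least fixpoint, start Z0 = {s0, s1, s4}, add states with every successor in Z. Z1 = {s0, s1, s3, s4}; fixed.
Sat(AF ((b | q) -> ~b)) = {s0, s1, s3, s4}
Sat(p & (AF ((b | q) -> ~b))) = {s0, s4}
Sat(AX (p & (AF ((b | q) -> ~b)))) = {s : every successor in {s0, s4}} = {s0, s3, s4}
AG (AX (p & (AF ((b | q) -> ~b)))): greatest fixpoint, start Z0 = {s0, s3, s4}, keep only states in Sat with every successor in Z. Already a fixed point.
Sat(AG (AX (p & (AF ((b | q) -> ~b))))) = {s0, s3, s4}
s6 ∉ Sat(AG (AX (p & (AF ((b | q) -> ~b))))) = {s0, s3, s4}, so the formula does not hold at s6.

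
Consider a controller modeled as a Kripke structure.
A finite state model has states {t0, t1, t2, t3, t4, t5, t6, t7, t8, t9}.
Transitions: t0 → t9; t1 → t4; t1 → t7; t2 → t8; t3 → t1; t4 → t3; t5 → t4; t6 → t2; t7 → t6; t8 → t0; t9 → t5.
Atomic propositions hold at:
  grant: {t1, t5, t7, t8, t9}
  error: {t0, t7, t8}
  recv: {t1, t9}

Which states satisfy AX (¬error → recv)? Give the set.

Sat(¬error) = {t1, t2, t3, t4, t5, t6, t9}
Sat(¬error → recv) = {t0, t1, t7, t8, t9}
Sat(AX (¬error → recv)) = {s : every successor in {t0, t1, t7, t8, t9}} = {t0, t2, t3, t8}

{t0, t2, t3, t8}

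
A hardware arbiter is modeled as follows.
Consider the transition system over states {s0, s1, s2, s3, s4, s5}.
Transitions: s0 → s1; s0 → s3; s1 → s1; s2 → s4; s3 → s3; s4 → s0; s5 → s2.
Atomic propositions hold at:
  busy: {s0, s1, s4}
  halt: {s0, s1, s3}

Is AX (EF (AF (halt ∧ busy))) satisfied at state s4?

Sat(halt ∧ busy) = {s0, s1}
AF (halt ∧ busy): least fixpoint, start Z0 = {s0, s1}, add states with every successor in Z. Z1 = {s0, s1, s4}; Z2 = {s0, s1, s2, s4}; Z3 = {s0, s1, s2, s4, s5}; fixed.
Sat(AF (halt ∧ busy)) = {s0, s1, s2, s4, s5}
EF (AF (halt ∧ busy)): least fixpoint, start Z0 = {s0, s1, s2, s4, s5}, add states with some successor in Z. Already a fixed point.
Sat(EF (AF (halt ∧ busy))) = {s0, s1, s2, s4, s5}
Sat(AX (EF (AF (halt ∧ busy)))) = {s : every successor in {s0, s1, s2, s4, s5}} = {s1, s2, s4, s5}
s4 ∈ Sat(AX (EF (AF (halt ∧ busy)))) = {s1, s2, s4, s5}, so the formula holds at s4.

Yes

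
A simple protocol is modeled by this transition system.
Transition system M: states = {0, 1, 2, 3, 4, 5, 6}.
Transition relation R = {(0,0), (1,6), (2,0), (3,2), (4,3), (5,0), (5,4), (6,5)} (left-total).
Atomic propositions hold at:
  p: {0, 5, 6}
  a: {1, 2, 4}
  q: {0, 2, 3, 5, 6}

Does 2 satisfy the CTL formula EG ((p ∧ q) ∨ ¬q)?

Sat(p ∧ q) = {0, 5, 6}
Sat(¬q) = {1, 4}
Sat((p ∧ q) ∨ ¬q) = {0, 1, 4, 5, 6}
EG ((p ∧ q) ∨ ¬q): greatest fixpoint, start Z0 = {0, 1, 4, 5, 6}, keep only states in Sat with some successor in Z. Z1 = {0, 1, 5, 6}; fixed.
Sat(EG ((p ∧ q) ∨ ¬q)) = {0, 1, 5, 6}
2 ∉ Sat(EG ((p ∧ q) ∨ ¬q)) = {0, 1, 5, 6}, so the formula does not hold at 2.

No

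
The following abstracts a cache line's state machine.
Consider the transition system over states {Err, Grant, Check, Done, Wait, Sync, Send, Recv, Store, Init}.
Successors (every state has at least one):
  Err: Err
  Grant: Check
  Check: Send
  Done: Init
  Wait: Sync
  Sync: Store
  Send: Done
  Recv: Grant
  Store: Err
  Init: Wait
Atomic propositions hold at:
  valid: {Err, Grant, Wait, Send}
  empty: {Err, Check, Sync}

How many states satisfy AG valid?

AG valid: greatest fixpoint, start Z0 = {Err, Grant, Wait, Send}, keep only states in Sat with every successor in Z. Z1 = {Err}; fixed.
Sat(AG valid) = {Err}
|Sat(AG valid)| = |{Err}| = 1.

1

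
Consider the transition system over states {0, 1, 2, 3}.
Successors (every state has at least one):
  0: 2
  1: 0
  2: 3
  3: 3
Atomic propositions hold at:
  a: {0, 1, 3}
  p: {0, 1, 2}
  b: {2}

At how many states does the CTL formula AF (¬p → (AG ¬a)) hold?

3

Sat(¬p) = {3}
Sat(¬a) = {2}
AG ¬a: greatest fixpoint, start Z0 = {2}, keep only states in Sat with every successor in Z. Z1 = ∅; fixed.
Sat(AG ¬a) = ∅
Sat(¬p → (AG ¬a)) = {0, 1, 2}
AF (¬p → (AG ¬a)): least fixpoint, start Z0 = {0, 1, 2}, add states with every successor in Z. Already a fixed point.
Sat(AF (¬p → (AG ¬a))) = {0, 1, 2}
|Sat(AF (¬p → (AG ¬a)))| = |{0, 1, 2}| = 3.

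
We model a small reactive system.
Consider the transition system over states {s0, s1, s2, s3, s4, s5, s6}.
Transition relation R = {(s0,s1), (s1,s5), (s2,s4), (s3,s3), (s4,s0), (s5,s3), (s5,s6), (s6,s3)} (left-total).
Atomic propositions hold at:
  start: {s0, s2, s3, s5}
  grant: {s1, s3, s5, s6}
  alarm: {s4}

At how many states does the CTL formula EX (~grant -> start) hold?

6

Sat(~grant) = {s0, s2, s4}
Sat(~grant -> start) = {s0, s1, s2, s3, s5, s6}
Sat(EX (~grant -> start)) = {s : some successor in {s0, s1, s2, s3, s5, s6}} = {s0, s1, s3, s4, s5, s6}
|Sat(EX (~grant -> start))| = |{s0, s1, s3, s4, s5, s6}| = 6.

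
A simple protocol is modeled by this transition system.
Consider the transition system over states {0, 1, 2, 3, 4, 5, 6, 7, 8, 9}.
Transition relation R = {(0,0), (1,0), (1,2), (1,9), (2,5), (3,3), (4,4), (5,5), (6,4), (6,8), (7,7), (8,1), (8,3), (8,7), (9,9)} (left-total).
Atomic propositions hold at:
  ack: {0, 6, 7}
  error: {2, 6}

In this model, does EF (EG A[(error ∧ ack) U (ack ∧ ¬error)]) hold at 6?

Sat(error ∧ ack) = {6}
Sat(¬error) = {0, 1, 3, 4, 5, 7, 8, 9}
Sat(ack ∧ ¬error) = {0, 7}
A[(error ∧ ack) U (ack ∧ ¬error)]: least fixpoint, start Z0 = Sat((ack ∧ ¬error)) = {0, 7}, add states in Sat(error ∧ ack) with every successor in Z. Already a fixed point.
Sat(A[(error ∧ ack) U (ack ∧ ¬error)]) = {0, 7}
EG A[(error ∧ ack) U (ack ∧ ¬error)]: greatest fixpoint, start Z0 = {0, 7}, keep only states in Sat with some successor in Z. Already a fixed point.
Sat(EG A[(error ∧ ack) U (ack ∧ ¬error)]) = {0, 7}
EF (EG A[(error ∧ ack) U (ack ∧ ¬error)]): least fixpoint, start Z0 = {0, 7}, add states with some successor in Z. Z1 = {0, 1, 7, 8}; Z2 = {0, 1, 6, 7, 8}; fixed.
Sat(EF (EG A[(error ∧ ack) U (ack ∧ ¬error)])) = {0, 1, 6, 7, 8}
6 ∈ Sat(EF (EG A[(error ∧ ack) U (ack ∧ ¬error)])) = {0, 1, 6, 7, 8}, so the formula holds at 6.

Yes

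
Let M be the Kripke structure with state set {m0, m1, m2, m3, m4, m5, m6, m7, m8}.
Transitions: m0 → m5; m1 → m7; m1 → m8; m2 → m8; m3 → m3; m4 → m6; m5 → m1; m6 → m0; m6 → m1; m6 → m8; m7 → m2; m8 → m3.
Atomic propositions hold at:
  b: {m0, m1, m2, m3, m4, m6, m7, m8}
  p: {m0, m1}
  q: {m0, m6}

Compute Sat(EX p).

{m5, m6}

Sat(EX p) = {s : some successor in {m0, m1}} = {m5, m6}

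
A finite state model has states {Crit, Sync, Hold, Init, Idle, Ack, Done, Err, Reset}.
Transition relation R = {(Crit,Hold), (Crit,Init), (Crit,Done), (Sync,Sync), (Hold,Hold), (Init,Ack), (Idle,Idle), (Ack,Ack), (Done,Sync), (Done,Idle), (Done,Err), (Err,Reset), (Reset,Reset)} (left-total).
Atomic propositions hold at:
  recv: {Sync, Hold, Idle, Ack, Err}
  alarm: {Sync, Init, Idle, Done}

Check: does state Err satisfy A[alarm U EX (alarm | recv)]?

Sat(alarm | recv) = {Sync, Hold, Init, Idle, Ack, Done, Err}
Sat(EX (alarm | recv)) = {s : some successor in {Sync, Hold, Init, Idle, Ack, Done, Err}} = {Crit, Sync, Hold, Init, Idle, Ack, Done}
A[alarm U EX (alarm | recv)]: least fixpoint, start Z0 = Sat(EX (alarm | recv)) = {Crit, Sync, Hold, Init, Idle, Ack, Done}, add states in Sat(alarm) with every successor in Z. Already a fixed point.
Sat(A[alarm U EX (alarm | recv)]) = {Crit, Sync, Hold, Init, Idle, Ack, Done}
Err ∉ Sat(A[alarm U EX (alarm | recv)]) = {Crit, Sync, Hold, Init, Idle, Ack, Done}, so the formula does not hold at Err.

No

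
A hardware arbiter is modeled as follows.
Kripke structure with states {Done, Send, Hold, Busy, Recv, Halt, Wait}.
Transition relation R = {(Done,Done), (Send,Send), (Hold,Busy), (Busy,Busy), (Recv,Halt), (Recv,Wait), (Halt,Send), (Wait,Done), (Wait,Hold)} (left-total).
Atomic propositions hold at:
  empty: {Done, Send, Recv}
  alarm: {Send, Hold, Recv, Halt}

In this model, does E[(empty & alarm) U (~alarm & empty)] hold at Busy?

No

Sat(empty & alarm) = {Send, Recv}
Sat(~alarm) = {Done, Busy, Wait}
Sat(~alarm & empty) = {Done}
E[(empty & alarm) U (~alarm & empty)]: least fixpoint, start Z0 = Sat((~alarm & empty)) = {Done}, add states in Sat(empty & alarm) with some successor in Z. Already a fixed point.
Sat(E[(empty & alarm) U (~alarm & empty)]) = {Done}
Busy ∉ Sat(E[(empty & alarm) U (~alarm & empty)]) = {Done}, so the formula does not hold at Busy.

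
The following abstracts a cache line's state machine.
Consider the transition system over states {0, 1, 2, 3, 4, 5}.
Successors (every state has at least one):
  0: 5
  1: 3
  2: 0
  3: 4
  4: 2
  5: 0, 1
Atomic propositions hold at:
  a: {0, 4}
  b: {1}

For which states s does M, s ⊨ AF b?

{1}

AF b: least fixpoint, start Z0 = {1}, add states with every successor in Z. Already a fixed point.
Sat(AF b) = {1}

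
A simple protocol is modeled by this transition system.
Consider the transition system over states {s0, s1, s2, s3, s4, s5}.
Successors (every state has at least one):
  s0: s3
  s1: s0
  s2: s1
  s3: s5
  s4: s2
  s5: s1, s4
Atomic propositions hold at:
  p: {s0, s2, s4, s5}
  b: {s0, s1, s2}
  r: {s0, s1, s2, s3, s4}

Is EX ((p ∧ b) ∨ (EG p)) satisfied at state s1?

Sat(p ∧ b) = {s0, s2}
EG p: greatest fixpoint, start Z0 = {s0, s2, s4, s5}, keep only states in Sat with some successor in Z. Z1 = {s4, s5}; Z2 = {s5}; Z3 = ∅; fixed.
Sat(EG p) = ∅
Sat((p ∧ b) ∨ (EG p)) = {s0, s2}
Sat(EX ((p ∧ b) ∨ (EG p))) = {s : some successor in {s0, s2}} = {s1, s4}
s1 ∈ Sat(EX ((p ∧ b) ∨ (EG p))) = {s1, s4}, so the formula holds at s1.

Yes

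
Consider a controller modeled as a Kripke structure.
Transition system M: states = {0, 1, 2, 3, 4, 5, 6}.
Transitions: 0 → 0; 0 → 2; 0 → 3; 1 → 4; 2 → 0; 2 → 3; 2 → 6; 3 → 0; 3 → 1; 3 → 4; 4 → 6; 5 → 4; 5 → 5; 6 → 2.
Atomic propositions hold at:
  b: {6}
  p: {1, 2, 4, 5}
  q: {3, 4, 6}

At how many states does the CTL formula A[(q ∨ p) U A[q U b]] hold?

3

Sat(q ∨ p) = {1, 2, 3, 4, 5, 6}
A[q U b]: least fixpoint, start Z0 = Sat(b) = {6}, add states in Sat(q) with every successor in Z. Z1 = {4, 6}; fixed.
Sat(A[q U b]) = {4, 6}
A[(q ∨ p) U A[q U b]]: least fixpoint, start Z0 = Sat(A[q U b]) = {4, 6}, add states in Sat(q ∨ p) with every successor in Z. Z1 = {1, 4, 6}; fixed.
Sat(A[(q ∨ p) U A[q U b]]) = {1, 4, 6}
|Sat(A[(q ∨ p) U A[q U b]])| = |{1, 4, 6}| = 3.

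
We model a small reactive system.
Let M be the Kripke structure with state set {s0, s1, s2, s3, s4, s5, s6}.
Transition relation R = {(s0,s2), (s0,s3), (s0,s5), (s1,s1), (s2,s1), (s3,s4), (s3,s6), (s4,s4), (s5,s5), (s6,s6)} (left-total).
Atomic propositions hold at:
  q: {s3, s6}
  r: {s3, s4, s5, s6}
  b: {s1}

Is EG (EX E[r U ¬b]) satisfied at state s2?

No

Sat(¬b) = {s0, s2, s3, s4, s5, s6}
E[r U ¬b]: least fixpoint, start Z0 = Sat(¬b) = {s0, s2, s3, s4, s5, s6}, add states in Sat(r) with some successor in Z. Already a fixed point.
Sat(E[r U ¬b]) = {s0, s2, s3, s4, s5, s6}
Sat(EX E[r U ¬b]) = {s : some successor in {s0, s2, s3, s4, s5, s6}} = {s0, s3, s4, s5, s6}
EG (EX E[r U ¬b]): greatest fixpoint, start Z0 = {s0, s3, s4, s5, s6}, keep only states in Sat with some successor in Z. Already a fixed point.
Sat(EG (EX E[r U ¬b])) = {s0, s3, s4, s5, s6}
s2 ∉ Sat(EG (EX E[r U ¬b])) = {s0, s3, s4, s5, s6}, so the formula does not hold at s2.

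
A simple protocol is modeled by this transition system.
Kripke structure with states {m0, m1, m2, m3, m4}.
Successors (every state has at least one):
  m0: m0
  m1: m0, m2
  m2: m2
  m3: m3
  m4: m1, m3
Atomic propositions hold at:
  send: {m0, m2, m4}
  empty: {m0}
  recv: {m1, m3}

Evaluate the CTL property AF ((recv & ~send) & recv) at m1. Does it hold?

Yes

Sat(~send) = {m1, m3}
Sat(recv & ~send) = {m1, m3}
Sat((recv & ~send) & recv) = {m1, m3}
AF ((recv & ~send) & recv): least fixpoint, start Z0 = {m1, m3}, add states with every successor in Z. Z1 = {m1, m3, m4}; fixed.
Sat(AF ((recv & ~send) & recv)) = {m1, m3, m4}
m1 ∈ Sat(AF ((recv & ~send) & recv)) = {m1, m3, m4}, so the formula holds at m1.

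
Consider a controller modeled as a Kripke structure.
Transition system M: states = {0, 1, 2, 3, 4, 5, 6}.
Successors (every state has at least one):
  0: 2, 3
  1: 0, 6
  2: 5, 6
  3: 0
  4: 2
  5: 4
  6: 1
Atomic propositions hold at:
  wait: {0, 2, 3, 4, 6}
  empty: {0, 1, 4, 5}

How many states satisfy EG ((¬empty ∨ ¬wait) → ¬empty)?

2

Sat(¬empty) = {2, 3, 6}
Sat(¬wait) = {1, 5}
Sat(¬empty ∨ ¬wait) = {1, 2, 3, 5, 6}
Sat((¬empty ∨ ¬wait) → ¬empty) = {0, 2, 3, 4, 6}
EG ((¬empty ∨ ¬wait) → ¬empty): greatest fixpoint, start Z0 = {0, 2, 3, 4, 6}, keep only states in Sat with some successor in Z. Z1 = {0, 2, 3, 4}; Z2 = {0, 3, 4}; Z3 = {0, 3}; fixed.
Sat(EG ((¬empty ∨ ¬wait) → ¬empty)) = {0, 3}
|Sat(EG ((¬empty ∨ ¬wait) → ¬empty))| = |{0, 3}| = 2.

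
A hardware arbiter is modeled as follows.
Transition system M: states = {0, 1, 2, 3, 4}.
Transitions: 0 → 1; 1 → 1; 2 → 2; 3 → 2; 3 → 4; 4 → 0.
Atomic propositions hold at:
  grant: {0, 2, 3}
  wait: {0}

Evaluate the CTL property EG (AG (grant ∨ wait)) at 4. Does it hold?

Sat(grant ∨ wait) = {0, 2, 3}
AG (grant ∨ wait): greatest fixpoint, start Z0 = {0, 2, 3}, keep only states in Sat with every successor in Z. Z1 = {2}; fixed.
Sat(AG (grant ∨ wait)) = {2}
EG (AG (grant ∨ wait)): greatest fixpoint, start Z0 = {2}, keep only states in Sat with some successor in Z. Already a fixed point.
Sat(EG (AG (grant ∨ wait))) = {2}
4 ∉ Sat(EG (AG (grant ∨ wait))) = {2}, so the formula does not hold at 4.

No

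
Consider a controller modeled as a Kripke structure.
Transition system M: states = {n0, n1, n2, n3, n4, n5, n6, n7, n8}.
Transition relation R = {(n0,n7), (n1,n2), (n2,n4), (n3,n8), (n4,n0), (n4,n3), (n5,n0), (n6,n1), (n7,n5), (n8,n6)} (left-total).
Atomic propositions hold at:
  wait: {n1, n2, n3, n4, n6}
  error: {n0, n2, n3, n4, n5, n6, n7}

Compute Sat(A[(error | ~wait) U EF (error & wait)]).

{n1, n2, n3, n4, n6, n8}

Sat(~wait) = {n0, n5, n7, n8}
Sat(error | ~wait) = {n0, n2, n3, n4, n5, n6, n7, n8}
Sat(error & wait) = {n2, n3, n4, n6}
EF (error & wait): least fixpoint, start Z0 = {n2, n3, n4, n6}, add states with some successor in Z. Z1 = {n1, n2, n3, n4, n6, n8}; fixed.
Sat(EF (error & wait)) = {n1, n2, n3, n4, n6, n8}
A[(error | ~wait) U EF (error & wait)]: least fixpoint, start Z0 = Sat(EF (error & wait)) = {n1, n2, n3, n4, n6, n8}, add states in Sat(error | ~wait) with every successor in Z. Already a fixed point.
Sat(A[(error | ~wait) U EF (error & wait)]) = {n1, n2, n3, n4, n6, n8}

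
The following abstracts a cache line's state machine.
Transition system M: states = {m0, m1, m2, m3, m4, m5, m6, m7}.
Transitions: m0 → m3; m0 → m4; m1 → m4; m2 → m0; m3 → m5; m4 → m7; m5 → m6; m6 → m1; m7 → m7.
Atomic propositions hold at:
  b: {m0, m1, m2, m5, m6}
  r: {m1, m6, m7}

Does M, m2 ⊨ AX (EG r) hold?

No

EG r: greatest fixpoint, start Z0 = {m1, m6, m7}, keep only states in Sat with some successor in Z. Z1 = {m6, m7}; Z2 = {m7}; fixed.
Sat(EG r) = {m7}
Sat(AX (EG r)) = {s : every successor in {m7}} = {m4, m7}
m2 ∉ Sat(AX (EG r)) = {m4, m7}, so the formula does not hold at m2.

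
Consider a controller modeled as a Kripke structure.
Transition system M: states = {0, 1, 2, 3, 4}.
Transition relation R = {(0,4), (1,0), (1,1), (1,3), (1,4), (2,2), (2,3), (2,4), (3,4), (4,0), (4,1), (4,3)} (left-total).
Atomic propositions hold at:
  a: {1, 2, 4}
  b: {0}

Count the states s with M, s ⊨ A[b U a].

4

A[b U a]: least fixpoint, start Z0 = Sat(a) = {1, 2, 4}, add states in Sat(b) with every successor in Z. Z1 = {0, 1, 2, 4}; fixed.
Sat(A[b U a]) = {0, 1, 2, 4}
|Sat(A[b U a])| = |{0, 1, 2, 4}| = 4.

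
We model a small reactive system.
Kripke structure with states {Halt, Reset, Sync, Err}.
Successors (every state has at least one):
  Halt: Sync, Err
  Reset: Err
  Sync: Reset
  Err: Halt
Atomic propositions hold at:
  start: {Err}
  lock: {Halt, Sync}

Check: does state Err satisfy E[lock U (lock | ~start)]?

Sat(~start) = {Halt, Reset, Sync}
Sat(lock | ~start) = {Halt, Reset, Sync}
E[lock U (lock | ~start)]: least fixpoint, start Z0 = Sat((lock | ~start)) = {Halt, Reset, Sync}, add states in Sat(lock) with some successor in Z. Already a fixed point.
Sat(E[lock U (lock | ~start)]) = {Halt, Reset, Sync}
Err ∉ Sat(E[lock U (lock | ~start)]) = {Halt, Reset, Sync}, so the formula does not hold at Err.

No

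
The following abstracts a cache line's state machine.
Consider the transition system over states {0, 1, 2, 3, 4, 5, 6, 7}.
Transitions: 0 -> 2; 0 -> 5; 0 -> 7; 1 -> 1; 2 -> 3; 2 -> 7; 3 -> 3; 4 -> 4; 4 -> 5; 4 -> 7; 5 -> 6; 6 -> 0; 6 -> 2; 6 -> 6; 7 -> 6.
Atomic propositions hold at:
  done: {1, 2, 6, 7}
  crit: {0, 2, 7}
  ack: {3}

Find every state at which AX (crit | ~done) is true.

Sat(~done) = {0, 3, 4, 5}
Sat(crit | ~done) = {0, 2, 3, 4, 5, 7}
Sat(AX (crit | ~done)) = {s : every successor in {0, 2, 3, 4, 5, 7}} = {0, 2, 3, 4}

{0, 2, 3, 4}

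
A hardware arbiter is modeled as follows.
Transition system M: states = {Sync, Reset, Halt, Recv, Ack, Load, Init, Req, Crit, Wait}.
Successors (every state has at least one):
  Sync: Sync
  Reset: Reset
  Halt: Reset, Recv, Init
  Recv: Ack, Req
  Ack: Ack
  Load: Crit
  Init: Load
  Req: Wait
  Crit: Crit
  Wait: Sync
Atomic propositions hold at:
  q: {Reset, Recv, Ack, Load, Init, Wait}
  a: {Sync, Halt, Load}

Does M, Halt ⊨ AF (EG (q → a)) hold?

Sat(q → a) = {Sync, Halt, Load, Req, Crit}
EG (q → a): greatest fixpoint, start Z0 = {Sync, Halt, Load, Req, Crit}, keep only states in Sat with some successor in Z. Z1 = {Sync, Load, Crit}; fixed.
Sat(EG (q → a)) = {Sync, Load, Crit}
AF (EG (q → a)): least fixpoint, start Z0 = {Sync, Load, Crit}, add states with every successor in Z. Z1 = {Sync, Load, Init, Crit, Wait}; Z2 = {Sync, Load, Init, Req, Crit, Wait}; fixed.
Sat(AF (EG (q → a))) = {Sync, Load, Init, Req, Crit, Wait}
Halt ∉ Sat(AF (EG (q → a))) = {Sync, Load, Init, Req, Crit, Wait}, so the formula does not hold at Halt.

No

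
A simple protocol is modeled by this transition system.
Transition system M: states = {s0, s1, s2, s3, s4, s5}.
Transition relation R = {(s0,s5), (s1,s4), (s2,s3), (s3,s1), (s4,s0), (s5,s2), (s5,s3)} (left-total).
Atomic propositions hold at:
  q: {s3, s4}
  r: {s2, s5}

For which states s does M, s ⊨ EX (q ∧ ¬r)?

Sat(¬r) = {s0, s1, s3, s4}
Sat(q ∧ ¬r) = {s3, s4}
Sat(EX (q ∧ ¬r)) = {s : some successor in {s3, s4}} = {s1, s2, s5}

{s1, s2, s5}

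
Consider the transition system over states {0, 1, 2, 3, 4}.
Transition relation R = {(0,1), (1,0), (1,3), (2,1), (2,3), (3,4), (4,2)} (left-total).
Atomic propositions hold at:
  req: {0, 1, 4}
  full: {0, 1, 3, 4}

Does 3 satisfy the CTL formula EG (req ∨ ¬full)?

No

Sat(¬full) = {2}
Sat(req ∨ ¬full) = {0, 1, 2, 4}
EG (req ∨ ¬full): greatest fixpoint, start Z0 = {0, 1, 2, 4}, keep only states in Sat with some successor in Z. Already a fixed point.
Sat(EG (req ∨ ¬full)) = {0, 1, 2, 4}
3 ∉ Sat(EG (req ∨ ¬full)) = {0, 1, 2, 4}, so the formula does not hold at 3.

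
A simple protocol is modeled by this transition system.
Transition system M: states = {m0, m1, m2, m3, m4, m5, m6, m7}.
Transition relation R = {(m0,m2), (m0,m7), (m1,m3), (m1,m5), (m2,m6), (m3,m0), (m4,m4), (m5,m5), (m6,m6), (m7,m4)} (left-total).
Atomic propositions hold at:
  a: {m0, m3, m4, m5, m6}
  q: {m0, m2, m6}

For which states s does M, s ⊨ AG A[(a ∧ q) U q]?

{m2, m6}

Sat(a ∧ q) = {m0, m6}
A[(a ∧ q) U q]: least fixpoint, start Z0 = Sat(q) = {m0, m2, m6}, add states in Sat(a ∧ q) with every successor in Z. Already a fixed point.
Sat(A[(a ∧ q) U q]) = {m0, m2, m6}
AG A[(a ∧ q) U q]: greatest fixpoint, start Z0 = {m0, m2, m6}, keep only states in Sat with every successor in Z. Z1 = {m2, m6}; fixed.
Sat(AG A[(a ∧ q) U q]) = {m2, m6}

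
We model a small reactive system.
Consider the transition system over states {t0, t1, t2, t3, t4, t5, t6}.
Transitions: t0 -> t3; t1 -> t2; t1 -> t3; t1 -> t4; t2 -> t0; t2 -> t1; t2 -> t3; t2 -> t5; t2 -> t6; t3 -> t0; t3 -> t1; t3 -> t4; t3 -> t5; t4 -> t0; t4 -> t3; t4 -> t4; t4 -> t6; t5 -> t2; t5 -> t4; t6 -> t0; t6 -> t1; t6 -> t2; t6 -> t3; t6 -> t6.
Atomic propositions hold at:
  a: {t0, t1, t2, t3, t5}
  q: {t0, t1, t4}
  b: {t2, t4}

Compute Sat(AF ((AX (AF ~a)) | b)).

{t2, t4, t5}

Sat(~a) = {t4, t6}
AF ~a: least fixpoint, start Z0 = {t4, t6}, add states with every successor in Z. Already a fixed point.
Sat(AF ~a) = {t4, t6}
Sat(AX (AF ~a)) = {s : every successor in {t4, t6}} = ∅
Sat((AX (AF ~a)) | b) = {t2, t4}
AF ((AX (AF ~a)) | b): least fixpoint, start Z0 = {t2, t4}, add states with every successor in Z. Z1 = {t2, t4, t5}; fixed.
Sat(AF ((AX (AF ~a)) | b)) = {t2, t4, t5}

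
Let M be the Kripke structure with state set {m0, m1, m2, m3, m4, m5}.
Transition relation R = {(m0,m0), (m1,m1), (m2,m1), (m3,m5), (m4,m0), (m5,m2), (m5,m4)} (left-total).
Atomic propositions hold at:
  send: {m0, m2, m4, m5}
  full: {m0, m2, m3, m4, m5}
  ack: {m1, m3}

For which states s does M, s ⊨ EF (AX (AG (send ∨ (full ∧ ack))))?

Sat(full ∧ ack) = {m3}
Sat(send ∨ (full ∧ ack)) = {m0, m2, m3, m4, m5}
AG (send ∨ (full ∧ ack)): greatest fixpoint, start Z0 = {m0, m2, m3, m4, m5}, keep only states in Sat with every successor in Z. Z1 = {m0, m3, m4, m5}; Z2 = {m0, m3, m4}; Z3 = {m0, m4}; fixed.
Sat(AG (send ∨ (full ∧ ack))) = {m0, m4}
Sat(AX (AG (send ∨ (full ∧ ack)))) = {s : every successor in {m0, m4}} = {m0, m4}
EF (AX (AG (send ∨ (full ∧ ack)))): least fixpoint, start Z0 = {m0, m4}, add states with some successor in Z. Z1 = {m0, m4, m5}; Z2 = {m0, m3, m4, m5}; fixed.
Sat(EF (AX (AG (send ∨ (full ∧ ack))))) = {m0, m3, m4, m5}

{m0, m3, m4, m5}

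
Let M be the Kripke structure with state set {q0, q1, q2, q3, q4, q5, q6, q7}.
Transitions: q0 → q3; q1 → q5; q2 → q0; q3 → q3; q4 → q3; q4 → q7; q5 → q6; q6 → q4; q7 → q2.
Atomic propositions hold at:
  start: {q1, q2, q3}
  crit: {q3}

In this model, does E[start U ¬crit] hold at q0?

Sat(¬crit) = {q0, q1, q2, q4, q5, q6, q7}
E[start U ¬crit]: least fixpoint, start Z0 = Sat(¬crit) = {q0, q1, q2, q4, q5, q6, q7}, add states in Sat(start) with some successor in Z. Already a fixed point.
Sat(E[start U ¬crit]) = {q0, q1, q2, q4, q5, q6, q7}
q0 ∈ Sat(E[start U ¬crit]) = {q0, q1, q2, q4, q5, q6, q7}, so the formula holds at q0.

Yes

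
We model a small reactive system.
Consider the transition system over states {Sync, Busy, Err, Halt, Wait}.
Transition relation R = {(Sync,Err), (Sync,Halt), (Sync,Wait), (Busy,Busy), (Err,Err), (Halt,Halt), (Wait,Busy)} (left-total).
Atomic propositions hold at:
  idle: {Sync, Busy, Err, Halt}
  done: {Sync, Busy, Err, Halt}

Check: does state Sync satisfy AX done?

No

Sat(AX done) = {s : every successor in {Sync, Busy, Err, Halt}} = {Busy, Err, Halt, Wait}
Sync ∉ Sat(AX done) = {Busy, Err, Halt, Wait}, so the formula does not hold at Sync.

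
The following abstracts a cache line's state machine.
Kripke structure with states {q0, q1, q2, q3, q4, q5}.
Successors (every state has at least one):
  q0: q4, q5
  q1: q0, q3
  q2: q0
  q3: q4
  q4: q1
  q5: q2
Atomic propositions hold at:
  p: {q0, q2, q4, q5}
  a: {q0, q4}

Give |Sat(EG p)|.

EG p: greatest fixpoint, start Z0 = {q0, q2, q4, q5}, keep only states in Sat with some successor in Z. Z1 = {q0, q2, q5}; fixed.
Sat(EG p) = {q0, q2, q5}
|Sat(EG p)| = |{q0, q2, q5}| = 3.

3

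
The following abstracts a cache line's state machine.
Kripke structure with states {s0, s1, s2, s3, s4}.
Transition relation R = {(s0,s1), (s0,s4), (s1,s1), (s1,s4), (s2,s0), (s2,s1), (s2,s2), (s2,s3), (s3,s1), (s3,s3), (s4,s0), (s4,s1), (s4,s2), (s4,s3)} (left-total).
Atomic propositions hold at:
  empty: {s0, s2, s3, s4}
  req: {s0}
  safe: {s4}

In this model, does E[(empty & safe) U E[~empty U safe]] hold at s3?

No

Sat(empty & safe) = {s4}
Sat(~empty) = {s1}
E[~empty U safe]: least fixpoint, start Z0 = Sat(safe) = {s4}, add states in Sat(~empty) with some successor in Z. Z1 = {s1, s4}; fixed.
Sat(E[~empty U safe]) = {s1, s4}
E[(empty & safe) U E[~empty U safe]]: least fixpoint, start Z0 = Sat(E[~empty U safe]) = {s1, s4}, add states in Sat(empty & safe) with some successor in Z. Already a fixed point.
Sat(E[(empty & safe) U E[~empty U safe]]) = {s1, s4}
s3 ∉ Sat(E[(empty & safe) U E[~empty U safe]]) = {s1, s4}, so the formula does not hold at s3.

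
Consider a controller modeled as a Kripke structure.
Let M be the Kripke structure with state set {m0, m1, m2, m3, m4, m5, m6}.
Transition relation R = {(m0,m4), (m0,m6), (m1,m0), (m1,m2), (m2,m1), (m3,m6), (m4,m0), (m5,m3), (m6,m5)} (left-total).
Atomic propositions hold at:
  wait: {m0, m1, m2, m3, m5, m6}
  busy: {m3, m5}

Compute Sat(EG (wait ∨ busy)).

Sat(wait ∨ busy) = {m0, m1, m2, m3, m5, m6}
EG (wait ∨ busy): greatest fixpoint, start Z0 = {m0, m1, m2, m3, m5, m6}, keep only states in Sat with some successor in Z. Already a fixed point.
Sat(EG (wait ∨ busy)) = {m0, m1, m2, m3, m5, m6}

{m0, m1, m2, m3, m5, m6}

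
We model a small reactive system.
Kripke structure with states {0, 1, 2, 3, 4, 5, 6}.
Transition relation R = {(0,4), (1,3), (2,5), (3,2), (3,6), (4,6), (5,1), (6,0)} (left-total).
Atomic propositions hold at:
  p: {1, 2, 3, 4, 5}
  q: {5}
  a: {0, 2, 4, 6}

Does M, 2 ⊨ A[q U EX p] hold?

Sat(EX p) = {s : some successor in {1, 2, 3, 4, 5}} = {0, 1, 2, 3, 5}
A[q U EX p]: least fixpoint, start Z0 = Sat(EX p) = {0, 1, 2, 3, 5}, add states in Sat(q) with every successor in Z. Already a fixed point.
Sat(A[q U EX p]) = {0, 1, 2, 3, 5}
2 ∈ Sat(A[q U EX p]) = {0, 1, 2, 3, 5}, so the formula holds at 2.

Yes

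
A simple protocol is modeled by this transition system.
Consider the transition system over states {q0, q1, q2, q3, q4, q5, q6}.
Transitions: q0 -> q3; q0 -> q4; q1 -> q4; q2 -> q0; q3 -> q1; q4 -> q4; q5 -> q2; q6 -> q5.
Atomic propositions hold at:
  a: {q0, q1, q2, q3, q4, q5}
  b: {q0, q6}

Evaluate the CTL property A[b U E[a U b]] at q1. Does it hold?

E[a U b]: least fixpoint, start Z0 = Sat(b) = {q0, q6}, add states in Sat(a) with some successor in Z. Z1 = {q0, q2, q6}; Z2 = {q0, q2, q5, q6}; fixed.
Sat(E[a U b]) = {q0, q2, q5, q6}
A[b U E[a U b]]: least fixpoint, start Z0 = Sat(E[a U b]) = {q0, q2, q5, q6}, add states in Sat(b) with every successor in Z. Already a fixed point.
Sat(A[b U E[a U b]]) = {q0, q2, q5, q6}
q1 ∉ Sat(A[b U E[a U b]]) = {q0, q2, q5, q6}, so the formula does not hold at q1.

No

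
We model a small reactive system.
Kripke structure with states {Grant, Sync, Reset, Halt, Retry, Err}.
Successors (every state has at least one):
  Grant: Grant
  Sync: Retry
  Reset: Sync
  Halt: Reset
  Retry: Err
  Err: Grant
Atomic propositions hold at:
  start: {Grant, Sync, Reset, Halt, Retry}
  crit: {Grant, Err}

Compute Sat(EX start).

Sat(EX start) = {s : some successor in {Grant, Sync, Reset, Halt, Retry}} = {Grant, Sync, Reset, Halt, Err}

{Grant, Sync, Reset, Halt, Err}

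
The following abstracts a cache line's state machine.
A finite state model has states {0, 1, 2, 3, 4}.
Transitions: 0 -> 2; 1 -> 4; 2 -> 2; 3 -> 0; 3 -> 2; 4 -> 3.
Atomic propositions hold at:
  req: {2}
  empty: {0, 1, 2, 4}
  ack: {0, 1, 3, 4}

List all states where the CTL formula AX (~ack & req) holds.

{0, 2}

Sat(~ack) = {2}
Sat(~ack & req) = {2}
Sat(AX (~ack & req)) = {s : every successor in {2}} = {0, 2}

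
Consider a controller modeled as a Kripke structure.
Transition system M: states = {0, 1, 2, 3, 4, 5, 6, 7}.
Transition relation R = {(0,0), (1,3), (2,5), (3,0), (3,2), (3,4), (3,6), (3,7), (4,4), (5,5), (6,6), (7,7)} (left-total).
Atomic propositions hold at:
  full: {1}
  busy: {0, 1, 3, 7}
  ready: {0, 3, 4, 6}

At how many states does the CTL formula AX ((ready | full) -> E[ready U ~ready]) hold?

Sat(ready | full) = {0, 1, 3, 4, 6}
Sat(~ready) = {1, 2, 5, 7}
E[ready U ~ready]: least fixpoint, start Z0 = Sat(~ready) = {1, 2, 5, 7}, add states in Sat(ready) with some successor in Z. Z1 = {1, 2, 3, 5, 7}; fixed.
Sat(E[ready U ~ready]) = {1, 2, 3, 5, 7}
Sat((ready | full) -> E[ready U ~ready]) = {1, 2, 3, 5, 7}
Sat(AX ((ready | full) -> E[ready U ~ready])) = {s : every successor in {1, 2, 3, 5, 7}} = {1, 2, 5, 7}
|Sat(AX ((ready | full) -> E[ready U ~ready]))| = |{1, 2, 5, 7}| = 4.

4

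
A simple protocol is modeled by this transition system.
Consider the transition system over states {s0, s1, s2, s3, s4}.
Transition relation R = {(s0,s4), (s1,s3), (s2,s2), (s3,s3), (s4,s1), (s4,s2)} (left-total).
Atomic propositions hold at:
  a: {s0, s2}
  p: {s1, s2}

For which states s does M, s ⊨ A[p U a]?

{s0, s2}

A[p U a]: least fixpoint, start Z0 = Sat(a) = {s0, s2}, add states in Sat(p) with every successor in Z. Already a fixed point.
Sat(A[p U a]) = {s0, s2}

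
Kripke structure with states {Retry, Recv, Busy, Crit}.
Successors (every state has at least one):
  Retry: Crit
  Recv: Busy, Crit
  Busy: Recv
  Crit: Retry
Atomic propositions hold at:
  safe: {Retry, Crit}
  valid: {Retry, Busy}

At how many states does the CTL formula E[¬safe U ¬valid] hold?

3

Sat(¬safe) = {Recv, Busy}
Sat(¬valid) = {Recv, Crit}
E[¬safe U ¬valid]: least fixpoint, start Z0 = Sat(¬valid) = {Recv, Crit}, add states in Sat(¬safe) with some successor in Z. Z1 = {Recv, Busy, Crit}; fixed.
Sat(E[¬safe U ¬valid]) = {Recv, Busy, Crit}
|Sat(E[¬safe U ¬valid])| = |{Recv, Busy, Crit}| = 3.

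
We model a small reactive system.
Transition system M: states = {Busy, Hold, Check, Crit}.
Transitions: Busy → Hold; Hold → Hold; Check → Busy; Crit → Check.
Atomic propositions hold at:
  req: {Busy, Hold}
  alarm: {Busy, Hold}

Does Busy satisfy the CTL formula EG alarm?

Yes

EG alarm: greatest fixpoint, start Z0 = {Busy, Hold}, keep only states in Sat with some successor in Z. Already a fixed point.
Sat(EG alarm) = {Busy, Hold}
Busy ∈ Sat(EG alarm) = {Busy, Hold}, so the formula holds at Busy.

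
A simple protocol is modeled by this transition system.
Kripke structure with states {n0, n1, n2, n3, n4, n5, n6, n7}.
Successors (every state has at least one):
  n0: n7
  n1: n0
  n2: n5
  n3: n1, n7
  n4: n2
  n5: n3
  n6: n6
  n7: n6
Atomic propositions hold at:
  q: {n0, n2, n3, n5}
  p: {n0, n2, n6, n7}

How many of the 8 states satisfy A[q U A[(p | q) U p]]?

4

Sat(p | q) = {n0, n2, n3, n5, n6, n7}
A[(p | q) U p]: least fixpoint, start Z0 = Sat(p) = {n0, n2, n6, n7}, add states in Sat(p | q) with every successor in Z. Already a fixed point.
Sat(A[(p | q) U p]) = {n0, n2, n6, n7}
A[q U A[(p | q) U p]]: least fixpoint, start Z0 = Sat(A[(p | q) U p]) = {n0, n2, n6, n7}, add states in Sat(q) with every successor in Z. Already a fixed point.
Sat(A[q U A[(p | q) U p]]) = {n0, n2, n6, n7}
|Sat(A[q U A[(p | q) U p]])| = |{n0, n2, n6, n7}| = 4.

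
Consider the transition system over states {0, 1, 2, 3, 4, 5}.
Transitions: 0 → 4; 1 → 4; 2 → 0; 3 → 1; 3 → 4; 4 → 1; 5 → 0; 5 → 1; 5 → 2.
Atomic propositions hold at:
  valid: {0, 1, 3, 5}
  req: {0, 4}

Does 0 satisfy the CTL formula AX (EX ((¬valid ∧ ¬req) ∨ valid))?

Sat(¬valid) = {2, 4}
Sat(¬req) = {1, 2, 3, 5}
Sat(¬valid ∧ ¬req) = {2}
Sat((¬valid ∧ ¬req) ∨ valid) = {0, 1, 2, 3, 5}
Sat(EX ((¬valid ∧ ¬req) ∨ valid)) = {s : some successor in {0, 1, 2, 3, 5}} = {2, 3, 4, 5}
Sat(AX (EX ((¬valid ∧ ¬req) ∨ valid))) = {s : every successor in {2, 3, 4, 5}} = {0, 1}
0 ∈ Sat(AX (EX ((¬valid ∧ ¬req) ∨ valid))) = {0, 1}, so the formula holds at 0.

Yes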